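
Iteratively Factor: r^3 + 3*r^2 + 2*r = (r + 2)*(r^2 + r) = (r + 1)*(r + 2)*(r)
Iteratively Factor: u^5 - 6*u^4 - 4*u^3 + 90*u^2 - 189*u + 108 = (u - 1)*(u^4 - 5*u^3 - 9*u^2 + 81*u - 108) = (u - 3)*(u - 1)*(u^3 - 2*u^2 - 15*u + 36) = (u - 3)*(u - 1)*(u + 4)*(u^2 - 6*u + 9) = (u - 3)^2*(u - 1)*(u + 4)*(u - 3)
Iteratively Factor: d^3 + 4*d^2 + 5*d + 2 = (d + 2)*(d^2 + 2*d + 1) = (d + 1)*(d + 2)*(d + 1)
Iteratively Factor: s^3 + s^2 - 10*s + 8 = (s + 4)*(s^2 - 3*s + 2) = (s - 2)*(s + 4)*(s - 1)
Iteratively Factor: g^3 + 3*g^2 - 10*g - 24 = (g + 4)*(g^2 - g - 6) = (g + 2)*(g + 4)*(g - 3)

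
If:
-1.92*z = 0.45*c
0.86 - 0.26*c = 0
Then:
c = 3.31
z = -0.78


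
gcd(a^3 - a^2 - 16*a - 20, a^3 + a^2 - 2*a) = a + 2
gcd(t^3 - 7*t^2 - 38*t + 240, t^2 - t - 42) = t + 6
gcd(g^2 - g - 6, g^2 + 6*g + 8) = g + 2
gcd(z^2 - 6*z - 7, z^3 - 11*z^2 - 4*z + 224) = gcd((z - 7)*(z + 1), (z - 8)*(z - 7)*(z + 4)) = z - 7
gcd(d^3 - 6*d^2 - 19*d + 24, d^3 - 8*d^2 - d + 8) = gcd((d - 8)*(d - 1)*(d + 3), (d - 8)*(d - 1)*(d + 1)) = d^2 - 9*d + 8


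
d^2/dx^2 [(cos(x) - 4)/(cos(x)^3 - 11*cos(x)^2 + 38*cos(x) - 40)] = (-4*sin(x)^4 + 11*sin(x)^2 - 385*cos(x)/4 + 21*cos(3*x)/4 + 71)/((cos(x) - 5)^3*(cos(x) - 2)^3)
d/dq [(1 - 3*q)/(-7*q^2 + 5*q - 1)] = (-21*q^2 + 14*q - 2)/(49*q^4 - 70*q^3 + 39*q^2 - 10*q + 1)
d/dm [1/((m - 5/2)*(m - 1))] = 2*(7 - 4*m)/(4*m^4 - 28*m^3 + 69*m^2 - 70*m + 25)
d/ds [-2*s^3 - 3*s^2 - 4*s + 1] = -6*s^2 - 6*s - 4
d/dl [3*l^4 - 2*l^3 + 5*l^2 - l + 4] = 12*l^3 - 6*l^2 + 10*l - 1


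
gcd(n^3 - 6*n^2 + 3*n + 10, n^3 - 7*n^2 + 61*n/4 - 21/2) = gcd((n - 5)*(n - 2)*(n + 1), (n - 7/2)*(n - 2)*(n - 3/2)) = n - 2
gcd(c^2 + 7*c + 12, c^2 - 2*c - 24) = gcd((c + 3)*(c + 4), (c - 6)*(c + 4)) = c + 4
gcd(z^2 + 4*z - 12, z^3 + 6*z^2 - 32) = z - 2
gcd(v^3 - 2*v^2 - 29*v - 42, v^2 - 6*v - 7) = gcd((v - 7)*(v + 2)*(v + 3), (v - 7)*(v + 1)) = v - 7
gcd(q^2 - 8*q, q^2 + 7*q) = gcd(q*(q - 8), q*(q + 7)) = q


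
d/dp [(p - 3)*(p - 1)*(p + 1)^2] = 4*p^3 - 6*p^2 - 8*p + 2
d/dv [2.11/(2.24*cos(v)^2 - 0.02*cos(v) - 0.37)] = (9.4528*cos(v) - 0.0422)*sin(v)/(-2.24*cos(v)^2 + 0.02*cos(v) + 0.37)^2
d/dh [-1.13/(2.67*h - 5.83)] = 3.0171/(2.67*h - 5.83)^2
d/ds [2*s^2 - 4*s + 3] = 4*s - 4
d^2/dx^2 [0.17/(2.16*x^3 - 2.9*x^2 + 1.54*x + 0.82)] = ((0.986 - 2.2032*x)*(2.16*x^3 - 2.9*x^2 + 1.54*x + 0.82) + 0.17*(6.48*x^2 - 5.8*x + 1.54)*(12.96*x^2 - 11.6*x + 3.08))/(2.16*x^3 - 2.9*x^2 + 1.54*x + 0.82)^3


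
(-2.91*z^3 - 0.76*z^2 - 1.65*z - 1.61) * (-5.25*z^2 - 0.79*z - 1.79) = 15.2775*z^5 + 6.2889*z^4 + 14.4718*z^3 + 11.1164*z^2 + 4.2254*z + 2.8819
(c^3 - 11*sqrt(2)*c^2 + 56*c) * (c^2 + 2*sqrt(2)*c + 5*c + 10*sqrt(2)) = c^5 - 9*sqrt(2)*c^4 + 5*c^4 - 45*sqrt(2)*c^3 + 12*c^3 + 60*c^2 + 112*sqrt(2)*c^2 + 560*sqrt(2)*c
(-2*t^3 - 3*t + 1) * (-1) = 2*t^3 + 3*t - 1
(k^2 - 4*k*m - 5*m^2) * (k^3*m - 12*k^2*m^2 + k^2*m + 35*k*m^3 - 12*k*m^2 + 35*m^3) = k^5*m - 16*k^4*m^2 + k^4*m + 78*k^3*m^3 - 16*k^3*m^2 - 80*k^2*m^4 + 78*k^2*m^3 - 175*k*m^5 - 80*k*m^4 - 175*m^5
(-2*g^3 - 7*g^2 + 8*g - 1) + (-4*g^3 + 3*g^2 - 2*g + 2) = -6*g^3 - 4*g^2 + 6*g + 1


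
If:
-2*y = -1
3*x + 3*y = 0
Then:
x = -1/2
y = 1/2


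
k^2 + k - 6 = (k - 2)*(k + 3)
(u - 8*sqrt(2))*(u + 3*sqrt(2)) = u^2 - 5*sqrt(2)*u - 48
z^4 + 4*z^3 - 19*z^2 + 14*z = z*(z - 2)*(z - 1)*(z + 7)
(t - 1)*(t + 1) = t^2 - 1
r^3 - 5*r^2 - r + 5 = (r - 5)*(r - 1)*(r + 1)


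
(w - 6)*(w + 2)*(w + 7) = w^3 + 3*w^2 - 40*w - 84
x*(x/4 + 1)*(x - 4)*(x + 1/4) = x^4/4 + x^3/16 - 4*x^2 - x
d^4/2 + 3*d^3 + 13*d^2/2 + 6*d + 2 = (d/2 + 1)*(d + 1)^2*(d + 2)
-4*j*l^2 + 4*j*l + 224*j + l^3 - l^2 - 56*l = (-4*j + l)*(l - 8)*(l + 7)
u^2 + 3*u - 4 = (u - 1)*(u + 4)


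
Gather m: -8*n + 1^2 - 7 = -8*n - 6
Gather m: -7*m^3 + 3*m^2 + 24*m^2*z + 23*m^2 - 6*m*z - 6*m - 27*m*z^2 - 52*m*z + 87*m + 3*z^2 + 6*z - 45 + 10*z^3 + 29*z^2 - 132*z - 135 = -7*m^3 + m^2*(24*z + 26) + m*(-27*z^2 - 58*z + 81) + 10*z^3 + 32*z^2 - 126*z - 180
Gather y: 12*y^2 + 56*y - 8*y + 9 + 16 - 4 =12*y^2 + 48*y + 21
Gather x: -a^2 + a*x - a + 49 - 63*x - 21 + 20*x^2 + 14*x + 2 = -a^2 - a + 20*x^2 + x*(a - 49) + 30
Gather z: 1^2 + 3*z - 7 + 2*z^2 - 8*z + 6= 2*z^2 - 5*z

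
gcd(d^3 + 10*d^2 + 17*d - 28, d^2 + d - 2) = d - 1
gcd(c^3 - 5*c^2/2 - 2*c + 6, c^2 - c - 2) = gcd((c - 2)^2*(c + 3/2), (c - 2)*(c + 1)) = c - 2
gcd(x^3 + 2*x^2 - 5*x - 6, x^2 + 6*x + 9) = x + 3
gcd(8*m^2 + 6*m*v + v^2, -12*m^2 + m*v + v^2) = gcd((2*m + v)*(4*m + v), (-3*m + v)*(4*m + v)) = 4*m + v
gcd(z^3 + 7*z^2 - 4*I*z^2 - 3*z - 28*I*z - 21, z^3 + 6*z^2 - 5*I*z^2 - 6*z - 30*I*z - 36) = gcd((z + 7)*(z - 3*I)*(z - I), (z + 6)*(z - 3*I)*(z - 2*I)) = z - 3*I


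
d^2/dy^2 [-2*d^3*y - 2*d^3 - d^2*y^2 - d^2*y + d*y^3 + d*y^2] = 2*d*(-d + 3*y + 1)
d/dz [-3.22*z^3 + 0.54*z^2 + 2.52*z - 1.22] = -9.66*z^2 + 1.08*z + 2.52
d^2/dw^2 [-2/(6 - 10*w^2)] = 30*(5*w^2 + 1)/(5*w^2 - 3)^3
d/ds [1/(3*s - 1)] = -3/(3*s - 1)^2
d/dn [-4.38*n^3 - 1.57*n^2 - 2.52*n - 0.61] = -13.14*n^2 - 3.14*n - 2.52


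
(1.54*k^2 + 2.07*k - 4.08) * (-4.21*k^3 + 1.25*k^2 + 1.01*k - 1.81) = -6.4834*k^5 - 6.7897*k^4 + 21.3197*k^3 - 5.7967*k^2 - 7.8675*k + 7.3848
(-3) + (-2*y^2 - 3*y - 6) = -2*y^2 - 3*y - 9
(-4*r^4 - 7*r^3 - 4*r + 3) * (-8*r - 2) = 32*r^5 + 64*r^4 + 14*r^3 + 32*r^2 - 16*r - 6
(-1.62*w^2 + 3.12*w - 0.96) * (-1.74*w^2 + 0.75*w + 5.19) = 2.8188*w^4 - 6.6438*w^3 - 4.3974*w^2 + 15.4728*w - 4.9824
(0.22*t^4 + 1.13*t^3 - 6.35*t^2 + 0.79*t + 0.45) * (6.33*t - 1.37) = 1.3926*t^5 + 6.8515*t^4 - 41.7436*t^3 + 13.7002*t^2 + 1.7662*t - 0.6165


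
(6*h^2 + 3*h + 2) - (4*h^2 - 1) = 2*h^2 + 3*h + 3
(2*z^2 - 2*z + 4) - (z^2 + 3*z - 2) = z^2 - 5*z + 6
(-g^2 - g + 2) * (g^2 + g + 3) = -g^4 - 2*g^3 - 2*g^2 - g + 6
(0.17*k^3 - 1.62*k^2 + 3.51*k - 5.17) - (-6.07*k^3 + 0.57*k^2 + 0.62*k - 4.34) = 6.24*k^3 - 2.19*k^2 + 2.89*k - 0.83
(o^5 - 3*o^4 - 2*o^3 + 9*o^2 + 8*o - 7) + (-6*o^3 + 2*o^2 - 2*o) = o^5 - 3*o^4 - 8*o^3 + 11*o^2 + 6*o - 7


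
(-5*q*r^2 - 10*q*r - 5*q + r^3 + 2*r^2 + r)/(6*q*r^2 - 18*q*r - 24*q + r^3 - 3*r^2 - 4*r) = (-5*q*r - 5*q + r^2 + r)/(6*q*r - 24*q + r^2 - 4*r)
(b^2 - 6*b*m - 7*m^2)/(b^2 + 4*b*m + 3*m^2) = (b - 7*m)/(b + 3*m)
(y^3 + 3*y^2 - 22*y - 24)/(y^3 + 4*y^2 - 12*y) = (y^2 - 3*y - 4)/(y*(y - 2))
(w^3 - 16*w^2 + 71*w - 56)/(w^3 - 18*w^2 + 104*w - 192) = (w^2 - 8*w + 7)/(w^2 - 10*w + 24)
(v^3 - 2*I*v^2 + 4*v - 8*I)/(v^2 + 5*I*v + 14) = (v^2 + 4)/(v + 7*I)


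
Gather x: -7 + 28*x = 28*x - 7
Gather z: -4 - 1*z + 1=-z - 3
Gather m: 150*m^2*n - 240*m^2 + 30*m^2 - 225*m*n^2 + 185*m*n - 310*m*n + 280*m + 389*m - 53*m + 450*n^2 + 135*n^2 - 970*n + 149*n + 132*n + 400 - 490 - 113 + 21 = m^2*(150*n - 210) + m*(-225*n^2 - 125*n + 616) + 585*n^2 - 689*n - 182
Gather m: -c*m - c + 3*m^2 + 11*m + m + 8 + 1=-c + 3*m^2 + m*(12 - c) + 9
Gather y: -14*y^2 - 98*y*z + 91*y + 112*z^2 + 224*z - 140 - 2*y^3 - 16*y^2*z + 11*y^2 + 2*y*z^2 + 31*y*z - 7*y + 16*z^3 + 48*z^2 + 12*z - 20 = -2*y^3 + y^2*(-16*z - 3) + y*(2*z^2 - 67*z + 84) + 16*z^3 + 160*z^2 + 236*z - 160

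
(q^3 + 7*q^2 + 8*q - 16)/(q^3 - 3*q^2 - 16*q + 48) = (q^2 + 3*q - 4)/(q^2 - 7*q + 12)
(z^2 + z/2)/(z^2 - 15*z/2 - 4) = z/(z - 8)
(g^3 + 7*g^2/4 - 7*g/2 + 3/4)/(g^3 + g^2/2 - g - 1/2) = (4*g^2 + 11*g - 3)/(2*(2*g^2 + 3*g + 1))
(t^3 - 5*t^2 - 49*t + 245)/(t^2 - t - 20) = (t^2 - 49)/(t + 4)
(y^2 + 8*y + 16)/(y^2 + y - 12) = (y + 4)/(y - 3)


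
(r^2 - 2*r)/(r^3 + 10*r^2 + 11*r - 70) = r/(r^2 + 12*r + 35)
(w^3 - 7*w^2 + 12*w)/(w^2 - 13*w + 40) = w*(w^2 - 7*w + 12)/(w^2 - 13*w + 40)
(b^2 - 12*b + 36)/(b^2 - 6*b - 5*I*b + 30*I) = (b - 6)/(b - 5*I)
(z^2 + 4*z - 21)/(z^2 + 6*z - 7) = (z - 3)/(z - 1)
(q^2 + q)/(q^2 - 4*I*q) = (q + 1)/(q - 4*I)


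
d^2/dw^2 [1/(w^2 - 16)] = 2*(3*w^2 + 16)/(w^2 - 16)^3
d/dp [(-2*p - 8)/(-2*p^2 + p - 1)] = 2*(2*p^2 - p - (p + 4)*(4*p - 1) + 1)/(2*p^2 - p + 1)^2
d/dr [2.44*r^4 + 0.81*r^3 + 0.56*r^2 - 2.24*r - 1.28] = 9.76*r^3 + 2.43*r^2 + 1.12*r - 2.24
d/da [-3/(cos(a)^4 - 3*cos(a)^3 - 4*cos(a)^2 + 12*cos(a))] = 3*(-4*cos(a)^3 + 9*cos(a)^2 + 8*cos(a) - 12)*sin(a)/((cos(a)^3 - 3*cos(a)^2 - 4*cos(a) + 12)^2*cos(a)^2)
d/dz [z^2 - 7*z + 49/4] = 2*z - 7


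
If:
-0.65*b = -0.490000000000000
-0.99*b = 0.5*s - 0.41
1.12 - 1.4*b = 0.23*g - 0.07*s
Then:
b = 0.75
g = 0.08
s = -0.67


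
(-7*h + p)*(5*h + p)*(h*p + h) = -35*h^3*p - 35*h^3 - 2*h^2*p^2 - 2*h^2*p + h*p^3 + h*p^2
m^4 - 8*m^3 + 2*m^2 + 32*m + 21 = (m - 7)*(m - 3)*(m + 1)^2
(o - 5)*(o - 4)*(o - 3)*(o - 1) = o^4 - 13*o^3 + 59*o^2 - 107*o + 60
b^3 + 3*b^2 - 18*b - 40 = (b - 4)*(b + 2)*(b + 5)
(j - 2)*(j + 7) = j^2 + 5*j - 14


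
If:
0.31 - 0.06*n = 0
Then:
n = 5.17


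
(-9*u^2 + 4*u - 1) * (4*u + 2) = -36*u^3 - 2*u^2 + 4*u - 2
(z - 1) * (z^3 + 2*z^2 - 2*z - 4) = z^4 + z^3 - 4*z^2 - 2*z + 4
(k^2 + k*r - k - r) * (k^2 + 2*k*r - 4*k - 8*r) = k^4 + 3*k^3*r - 5*k^3 + 2*k^2*r^2 - 15*k^2*r + 4*k^2 - 10*k*r^2 + 12*k*r + 8*r^2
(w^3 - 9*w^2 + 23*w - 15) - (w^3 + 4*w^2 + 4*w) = -13*w^2 + 19*w - 15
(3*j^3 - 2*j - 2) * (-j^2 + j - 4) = -3*j^5 + 3*j^4 - 10*j^3 + 6*j + 8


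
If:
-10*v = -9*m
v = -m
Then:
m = 0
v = 0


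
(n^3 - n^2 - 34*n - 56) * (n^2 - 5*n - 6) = n^5 - 6*n^4 - 35*n^3 + 120*n^2 + 484*n + 336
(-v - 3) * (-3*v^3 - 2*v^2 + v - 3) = 3*v^4 + 11*v^3 + 5*v^2 + 9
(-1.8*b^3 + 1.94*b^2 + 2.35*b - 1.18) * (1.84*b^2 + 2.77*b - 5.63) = -3.312*b^5 - 1.4164*b^4 + 19.8318*b^3 - 6.5839*b^2 - 16.4991*b + 6.6434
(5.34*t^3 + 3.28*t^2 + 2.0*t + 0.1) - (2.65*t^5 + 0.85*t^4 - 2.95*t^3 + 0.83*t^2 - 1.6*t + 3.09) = -2.65*t^5 - 0.85*t^4 + 8.29*t^3 + 2.45*t^2 + 3.6*t - 2.99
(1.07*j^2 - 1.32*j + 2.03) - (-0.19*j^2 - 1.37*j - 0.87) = 1.26*j^2 + 0.05*j + 2.9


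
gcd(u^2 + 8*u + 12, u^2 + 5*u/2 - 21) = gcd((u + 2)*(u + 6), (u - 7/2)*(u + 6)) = u + 6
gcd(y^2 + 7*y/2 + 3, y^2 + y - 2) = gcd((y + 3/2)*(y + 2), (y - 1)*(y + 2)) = y + 2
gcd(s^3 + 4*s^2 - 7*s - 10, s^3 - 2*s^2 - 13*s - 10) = s + 1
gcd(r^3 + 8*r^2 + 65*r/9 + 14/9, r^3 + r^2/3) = r + 1/3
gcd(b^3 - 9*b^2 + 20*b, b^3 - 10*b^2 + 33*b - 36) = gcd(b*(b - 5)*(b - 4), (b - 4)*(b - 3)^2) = b - 4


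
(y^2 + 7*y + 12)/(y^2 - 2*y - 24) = (y + 3)/(y - 6)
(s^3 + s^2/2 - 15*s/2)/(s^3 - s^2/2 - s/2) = (-2*s^2 - s + 15)/(-2*s^2 + s + 1)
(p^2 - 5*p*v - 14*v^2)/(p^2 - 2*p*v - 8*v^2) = (p - 7*v)/(p - 4*v)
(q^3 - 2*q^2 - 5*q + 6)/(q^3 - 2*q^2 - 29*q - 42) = (q^2 - 4*q + 3)/(q^2 - 4*q - 21)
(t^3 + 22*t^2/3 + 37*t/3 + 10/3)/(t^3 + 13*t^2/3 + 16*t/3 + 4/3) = (t + 5)/(t + 2)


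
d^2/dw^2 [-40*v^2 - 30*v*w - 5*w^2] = -10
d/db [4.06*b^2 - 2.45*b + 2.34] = 8.12*b - 2.45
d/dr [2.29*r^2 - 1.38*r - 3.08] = 4.58*r - 1.38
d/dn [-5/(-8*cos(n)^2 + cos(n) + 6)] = 5*(16*cos(n) - 1)*sin(n)/(-8*cos(n)^2 + cos(n) + 6)^2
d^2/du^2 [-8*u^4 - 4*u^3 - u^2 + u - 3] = -96*u^2 - 24*u - 2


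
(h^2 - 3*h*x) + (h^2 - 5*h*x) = 2*h^2 - 8*h*x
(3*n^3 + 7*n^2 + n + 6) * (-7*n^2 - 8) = -21*n^5 - 49*n^4 - 31*n^3 - 98*n^2 - 8*n - 48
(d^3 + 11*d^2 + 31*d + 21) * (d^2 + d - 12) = d^5 + 12*d^4 + 30*d^3 - 80*d^2 - 351*d - 252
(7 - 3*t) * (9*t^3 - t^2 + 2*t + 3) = -27*t^4 + 66*t^3 - 13*t^2 + 5*t + 21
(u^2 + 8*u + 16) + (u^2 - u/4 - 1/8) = 2*u^2 + 31*u/4 + 127/8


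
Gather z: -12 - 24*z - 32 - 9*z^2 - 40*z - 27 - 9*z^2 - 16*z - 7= -18*z^2 - 80*z - 78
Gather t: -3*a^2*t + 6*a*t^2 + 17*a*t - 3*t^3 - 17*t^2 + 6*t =-3*t^3 + t^2*(6*a - 17) + t*(-3*a^2 + 17*a + 6)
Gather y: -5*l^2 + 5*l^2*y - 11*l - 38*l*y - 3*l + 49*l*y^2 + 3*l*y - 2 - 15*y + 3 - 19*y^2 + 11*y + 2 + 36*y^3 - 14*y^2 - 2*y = -5*l^2 - 14*l + 36*y^3 + y^2*(49*l - 33) + y*(5*l^2 - 35*l - 6) + 3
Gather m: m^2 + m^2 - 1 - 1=2*m^2 - 2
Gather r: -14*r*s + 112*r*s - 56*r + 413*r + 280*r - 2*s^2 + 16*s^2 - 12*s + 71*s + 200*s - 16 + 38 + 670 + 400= r*(98*s + 637) + 14*s^2 + 259*s + 1092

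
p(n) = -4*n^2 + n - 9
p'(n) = 1 - 8*n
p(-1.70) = -22.26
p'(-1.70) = 14.60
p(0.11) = -8.94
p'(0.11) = 0.12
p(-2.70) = -40.86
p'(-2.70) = 22.60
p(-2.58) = -38.21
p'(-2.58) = 21.64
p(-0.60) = -11.04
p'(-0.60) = 5.80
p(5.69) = -132.81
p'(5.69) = -44.52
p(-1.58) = -20.57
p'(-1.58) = 13.64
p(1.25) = -14.00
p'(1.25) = -9.00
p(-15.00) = -924.00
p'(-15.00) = 121.00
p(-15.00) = -924.00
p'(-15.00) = 121.00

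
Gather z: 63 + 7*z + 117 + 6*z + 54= 13*z + 234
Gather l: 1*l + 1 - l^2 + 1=-l^2 + l + 2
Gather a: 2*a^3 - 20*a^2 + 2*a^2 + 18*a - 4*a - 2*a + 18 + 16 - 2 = 2*a^3 - 18*a^2 + 12*a + 32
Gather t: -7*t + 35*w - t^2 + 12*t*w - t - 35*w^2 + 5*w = -t^2 + t*(12*w - 8) - 35*w^2 + 40*w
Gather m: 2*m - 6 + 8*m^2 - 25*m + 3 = 8*m^2 - 23*m - 3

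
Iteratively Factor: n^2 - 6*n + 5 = (n - 1)*(n - 5)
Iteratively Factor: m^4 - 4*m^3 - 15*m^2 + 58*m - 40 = (m - 2)*(m^3 - 2*m^2 - 19*m + 20) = (m - 5)*(m - 2)*(m^2 + 3*m - 4) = (m - 5)*(m - 2)*(m + 4)*(m - 1)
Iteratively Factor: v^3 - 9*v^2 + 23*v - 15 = (v - 5)*(v^2 - 4*v + 3) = (v - 5)*(v - 1)*(v - 3)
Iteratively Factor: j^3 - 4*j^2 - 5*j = (j + 1)*(j^2 - 5*j) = j*(j + 1)*(j - 5)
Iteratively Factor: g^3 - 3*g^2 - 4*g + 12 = (g - 3)*(g^2 - 4) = (g - 3)*(g + 2)*(g - 2)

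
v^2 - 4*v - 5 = (v - 5)*(v + 1)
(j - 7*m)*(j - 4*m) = j^2 - 11*j*m + 28*m^2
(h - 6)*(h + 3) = h^2 - 3*h - 18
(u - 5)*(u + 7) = u^2 + 2*u - 35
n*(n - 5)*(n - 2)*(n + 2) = n^4 - 5*n^3 - 4*n^2 + 20*n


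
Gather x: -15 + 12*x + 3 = 12*x - 12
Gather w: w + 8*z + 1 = w + 8*z + 1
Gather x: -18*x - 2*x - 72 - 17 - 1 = -20*x - 90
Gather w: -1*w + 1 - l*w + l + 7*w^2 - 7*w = l + 7*w^2 + w*(-l - 8) + 1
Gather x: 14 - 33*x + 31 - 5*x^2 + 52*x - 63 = -5*x^2 + 19*x - 18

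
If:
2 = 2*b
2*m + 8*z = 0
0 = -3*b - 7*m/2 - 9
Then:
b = 1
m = -24/7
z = 6/7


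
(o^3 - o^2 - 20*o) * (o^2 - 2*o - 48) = o^5 - 3*o^4 - 66*o^3 + 88*o^2 + 960*o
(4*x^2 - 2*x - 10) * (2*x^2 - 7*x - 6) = 8*x^4 - 32*x^3 - 30*x^2 + 82*x + 60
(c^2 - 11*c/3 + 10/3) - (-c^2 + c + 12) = 2*c^2 - 14*c/3 - 26/3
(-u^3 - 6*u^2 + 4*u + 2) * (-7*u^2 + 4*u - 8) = 7*u^5 + 38*u^4 - 44*u^3 + 50*u^2 - 24*u - 16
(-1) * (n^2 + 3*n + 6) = -n^2 - 3*n - 6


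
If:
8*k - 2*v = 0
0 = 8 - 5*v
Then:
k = 2/5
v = 8/5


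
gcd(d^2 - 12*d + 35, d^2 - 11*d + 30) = d - 5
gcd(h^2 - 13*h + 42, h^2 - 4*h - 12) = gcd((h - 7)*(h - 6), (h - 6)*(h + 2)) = h - 6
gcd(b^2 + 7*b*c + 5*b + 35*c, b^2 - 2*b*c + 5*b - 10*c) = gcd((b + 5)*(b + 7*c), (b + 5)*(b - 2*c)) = b + 5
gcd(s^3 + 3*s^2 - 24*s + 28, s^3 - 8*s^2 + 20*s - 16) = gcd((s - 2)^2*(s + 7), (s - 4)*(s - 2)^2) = s^2 - 4*s + 4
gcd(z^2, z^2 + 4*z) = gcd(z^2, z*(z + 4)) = z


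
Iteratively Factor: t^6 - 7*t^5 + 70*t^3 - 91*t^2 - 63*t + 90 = (t - 3)*(t^5 - 4*t^4 - 12*t^3 + 34*t^2 + 11*t - 30) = (t - 3)*(t - 1)*(t^4 - 3*t^3 - 15*t^2 + 19*t + 30) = (t - 3)*(t - 2)*(t - 1)*(t^3 - t^2 - 17*t - 15) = (t - 5)*(t - 3)*(t - 2)*(t - 1)*(t^2 + 4*t + 3) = (t - 5)*(t - 3)*(t - 2)*(t - 1)*(t + 3)*(t + 1)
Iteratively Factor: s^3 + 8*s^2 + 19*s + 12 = (s + 3)*(s^2 + 5*s + 4) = (s + 1)*(s + 3)*(s + 4)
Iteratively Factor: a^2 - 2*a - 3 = (a + 1)*(a - 3)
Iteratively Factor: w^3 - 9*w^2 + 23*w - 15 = (w - 1)*(w^2 - 8*w + 15) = (w - 3)*(w - 1)*(w - 5)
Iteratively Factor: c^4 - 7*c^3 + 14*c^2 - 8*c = (c - 2)*(c^3 - 5*c^2 + 4*c) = c*(c - 2)*(c^2 - 5*c + 4) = c*(c - 2)*(c - 1)*(c - 4)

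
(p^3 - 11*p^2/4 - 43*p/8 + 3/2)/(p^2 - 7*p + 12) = (8*p^2 + 10*p - 3)/(8*(p - 3))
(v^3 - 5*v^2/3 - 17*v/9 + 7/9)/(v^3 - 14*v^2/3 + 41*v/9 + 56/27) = 3*(3*v^2 + 2*v - 1)/(9*v^2 - 21*v - 8)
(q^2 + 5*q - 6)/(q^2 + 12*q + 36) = (q - 1)/(q + 6)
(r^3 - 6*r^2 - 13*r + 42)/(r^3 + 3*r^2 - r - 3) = (r^2 - 9*r + 14)/(r^2 - 1)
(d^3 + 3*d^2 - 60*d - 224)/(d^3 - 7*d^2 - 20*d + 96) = (d + 7)/(d - 3)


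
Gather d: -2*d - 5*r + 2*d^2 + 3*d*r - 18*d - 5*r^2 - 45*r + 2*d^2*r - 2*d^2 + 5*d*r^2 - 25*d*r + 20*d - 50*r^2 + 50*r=2*d^2*r + d*(5*r^2 - 22*r) - 55*r^2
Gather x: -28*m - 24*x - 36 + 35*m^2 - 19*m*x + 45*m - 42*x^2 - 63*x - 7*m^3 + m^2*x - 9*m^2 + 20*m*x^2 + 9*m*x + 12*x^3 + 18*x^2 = -7*m^3 + 26*m^2 + 17*m + 12*x^3 + x^2*(20*m - 24) + x*(m^2 - 10*m - 87) - 36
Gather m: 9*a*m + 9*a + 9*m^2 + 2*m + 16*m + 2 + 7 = 9*a + 9*m^2 + m*(9*a + 18) + 9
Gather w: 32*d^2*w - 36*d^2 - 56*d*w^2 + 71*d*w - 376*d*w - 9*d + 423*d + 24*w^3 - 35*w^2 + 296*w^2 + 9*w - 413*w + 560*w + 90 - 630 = -36*d^2 + 414*d + 24*w^3 + w^2*(261 - 56*d) + w*(32*d^2 - 305*d + 156) - 540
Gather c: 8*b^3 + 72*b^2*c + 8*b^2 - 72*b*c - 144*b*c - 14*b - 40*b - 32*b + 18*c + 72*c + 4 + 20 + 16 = 8*b^3 + 8*b^2 - 86*b + c*(72*b^2 - 216*b + 90) + 40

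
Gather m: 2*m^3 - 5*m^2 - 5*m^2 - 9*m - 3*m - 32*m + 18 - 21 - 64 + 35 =2*m^3 - 10*m^2 - 44*m - 32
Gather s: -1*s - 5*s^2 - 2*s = -5*s^2 - 3*s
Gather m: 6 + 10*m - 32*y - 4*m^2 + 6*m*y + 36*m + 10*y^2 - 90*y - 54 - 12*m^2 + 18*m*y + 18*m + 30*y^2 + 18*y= -16*m^2 + m*(24*y + 64) + 40*y^2 - 104*y - 48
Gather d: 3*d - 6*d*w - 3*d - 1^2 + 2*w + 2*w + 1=-6*d*w + 4*w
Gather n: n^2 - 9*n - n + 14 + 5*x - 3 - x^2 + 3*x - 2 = n^2 - 10*n - x^2 + 8*x + 9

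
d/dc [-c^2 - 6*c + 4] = -2*c - 6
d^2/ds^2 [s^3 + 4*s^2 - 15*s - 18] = 6*s + 8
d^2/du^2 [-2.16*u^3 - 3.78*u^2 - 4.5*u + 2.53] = -12.96*u - 7.56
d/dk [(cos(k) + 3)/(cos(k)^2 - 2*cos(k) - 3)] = (cos(k)^2 + 6*cos(k) - 3)*sin(k)/(sin(k)^2 + 2*cos(k) + 2)^2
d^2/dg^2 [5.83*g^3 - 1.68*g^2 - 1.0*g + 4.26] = 34.98*g - 3.36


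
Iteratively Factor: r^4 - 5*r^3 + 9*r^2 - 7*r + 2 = (r - 2)*(r^3 - 3*r^2 + 3*r - 1) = (r - 2)*(r - 1)*(r^2 - 2*r + 1) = (r - 2)*(r - 1)^2*(r - 1)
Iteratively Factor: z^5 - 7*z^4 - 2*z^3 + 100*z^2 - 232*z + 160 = (z - 2)*(z^4 - 5*z^3 - 12*z^2 + 76*z - 80) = (z - 2)^2*(z^3 - 3*z^2 - 18*z + 40) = (z - 5)*(z - 2)^2*(z^2 + 2*z - 8) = (z - 5)*(z - 2)^3*(z + 4)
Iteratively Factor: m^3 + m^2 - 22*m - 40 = (m + 4)*(m^2 - 3*m - 10) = (m - 5)*(m + 4)*(m + 2)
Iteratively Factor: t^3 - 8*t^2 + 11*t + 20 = (t - 5)*(t^2 - 3*t - 4) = (t - 5)*(t - 4)*(t + 1)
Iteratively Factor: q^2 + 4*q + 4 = (q + 2)*(q + 2)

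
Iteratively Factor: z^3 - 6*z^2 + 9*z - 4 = (z - 1)*(z^2 - 5*z + 4) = (z - 1)^2*(z - 4)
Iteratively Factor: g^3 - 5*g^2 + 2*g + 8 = (g + 1)*(g^2 - 6*g + 8) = (g - 2)*(g + 1)*(g - 4)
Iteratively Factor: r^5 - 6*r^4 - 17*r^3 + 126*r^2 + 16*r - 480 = (r + 2)*(r^4 - 8*r^3 - r^2 + 128*r - 240) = (r - 3)*(r + 2)*(r^3 - 5*r^2 - 16*r + 80) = (r - 4)*(r - 3)*(r + 2)*(r^2 - r - 20) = (r - 5)*(r - 4)*(r - 3)*(r + 2)*(r + 4)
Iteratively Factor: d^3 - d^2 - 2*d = (d)*(d^2 - d - 2) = d*(d + 1)*(d - 2)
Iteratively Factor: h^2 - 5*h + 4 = (h - 1)*(h - 4)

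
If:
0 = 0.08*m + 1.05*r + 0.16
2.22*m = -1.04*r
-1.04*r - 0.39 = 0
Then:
No Solution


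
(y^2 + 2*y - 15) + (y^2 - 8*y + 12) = 2*y^2 - 6*y - 3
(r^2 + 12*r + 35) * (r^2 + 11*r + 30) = r^4 + 23*r^3 + 197*r^2 + 745*r + 1050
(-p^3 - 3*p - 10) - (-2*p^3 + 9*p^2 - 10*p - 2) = p^3 - 9*p^2 + 7*p - 8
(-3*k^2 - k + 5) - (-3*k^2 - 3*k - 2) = 2*k + 7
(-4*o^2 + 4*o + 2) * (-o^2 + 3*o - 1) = 4*o^4 - 16*o^3 + 14*o^2 + 2*o - 2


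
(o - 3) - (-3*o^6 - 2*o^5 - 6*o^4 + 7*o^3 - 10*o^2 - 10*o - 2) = 3*o^6 + 2*o^5 + 6*o^4 - 7*o^3 + 10*o^2 + 11*o - 1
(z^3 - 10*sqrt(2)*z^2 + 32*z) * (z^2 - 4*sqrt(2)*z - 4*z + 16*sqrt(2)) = z^5 - 14*sqrt(2)*z^4 - 4*z^4 + 56*sqrt(2)*z^3 + 112*z^3 - 448*z^2 - 128*sqrt(2)*z^2 + 512*sqrt(2)*z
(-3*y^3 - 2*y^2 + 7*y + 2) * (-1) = 3*y^3 + 2*y^2 - 7*y - 2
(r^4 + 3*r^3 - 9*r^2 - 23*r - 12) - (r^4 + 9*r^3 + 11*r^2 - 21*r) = -6*r^3 - 20*r^2 - 2*r - 12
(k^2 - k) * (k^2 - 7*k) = k^4 - 8*k^3 + 7*k^2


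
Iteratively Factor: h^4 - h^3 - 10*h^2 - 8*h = (h)*(h^3 - h^2 - 10*h - 8) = h*(h + 2)*(h^2 - 3*h - 4) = h*(h + 1)*(h + 2)*(h - 4)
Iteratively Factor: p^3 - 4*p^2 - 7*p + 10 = (p + 2)*(p^2 - 6*p + 5) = (p - 1)*(p + 2)*(p - 5)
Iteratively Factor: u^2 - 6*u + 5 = (u - 5)*(u - 1)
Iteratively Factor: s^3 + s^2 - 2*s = (s - 1)*(s^2 + 2*s) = (s - 1)*(s + 2)*(s)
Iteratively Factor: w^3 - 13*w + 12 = (w + 4)*(w^2 - 4*w + 3) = (w - 1)*(w + 4)*(w - 3)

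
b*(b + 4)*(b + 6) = b^3 + 10*b^2 + 24*b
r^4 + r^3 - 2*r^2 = r^2*(r - 1)*(r + 2)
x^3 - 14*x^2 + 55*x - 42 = (x - 7)*(x - 6)*(x - 1)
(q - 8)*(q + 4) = q^2 - 4*q - 32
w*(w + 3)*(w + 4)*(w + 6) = w^4 + 13*w^3 + 54*w^2 + 72*w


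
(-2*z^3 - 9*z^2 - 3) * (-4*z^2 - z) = 8*z^5 + 38*z^4 + 9*z^3 + 12*z^2 + 3*z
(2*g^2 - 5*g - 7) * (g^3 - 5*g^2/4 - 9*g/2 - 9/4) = 2*g^5 - 15*g^4/2 - 39*g^3/4 + 107*g^2/4 + 171*g/4 + 63/4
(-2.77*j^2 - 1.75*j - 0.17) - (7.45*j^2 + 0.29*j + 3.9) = -10.22*j^2 - 2.04*j - 4.07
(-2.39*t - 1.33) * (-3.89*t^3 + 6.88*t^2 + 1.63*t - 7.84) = 9.2971*t^4 - 11.2695*t^3 - 13.0461*t^2 + 16.5697*t + 10.4272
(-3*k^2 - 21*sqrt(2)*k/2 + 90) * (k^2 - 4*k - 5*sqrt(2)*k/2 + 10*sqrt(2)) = -3*k^4 - 3*sqrt(2)*k^3 + 12*k^3 + 12*sqrt(2)*k^2 + 285*k^2/2 - 570*k - 225*sqrt(2)*k + 900*sqrt(2)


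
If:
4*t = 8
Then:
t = 2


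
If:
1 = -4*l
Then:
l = -1/4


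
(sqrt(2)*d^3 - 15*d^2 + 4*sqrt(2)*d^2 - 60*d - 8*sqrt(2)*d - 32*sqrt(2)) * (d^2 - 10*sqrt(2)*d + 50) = sqrt(2)*d^5 - 35*d^4 + 4*sqrt(2)*d^4 - 140*d^3 + 192*sqrt(2)*d^3 - 590*d^2 + 768*sqrt(2)*d^2 - 2360*d - 400*sqrt(2)*d - 1600*sqrt(2)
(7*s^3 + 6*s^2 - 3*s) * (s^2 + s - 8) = 7*s^5 + 13*s^4 - 53*s^3 - 51*s^2 + 24*s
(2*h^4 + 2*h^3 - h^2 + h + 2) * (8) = 16*h^4 + 16*h^3 - 8*h^2 + 8*h + 16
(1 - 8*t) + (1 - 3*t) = 2 - 11*t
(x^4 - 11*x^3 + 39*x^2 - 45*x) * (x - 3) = x^5 - 14*x^4 + 72*x^3 - 162*x^2 + 135*x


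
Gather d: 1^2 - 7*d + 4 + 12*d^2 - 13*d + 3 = 12*d^2 - 20*d + 8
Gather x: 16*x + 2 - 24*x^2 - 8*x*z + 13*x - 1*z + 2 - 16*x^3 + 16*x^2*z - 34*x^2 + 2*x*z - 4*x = -16*x^3 + x^2*(16*z - 58) + x*(25 - 6*z) - z + 4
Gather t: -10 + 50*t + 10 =50*t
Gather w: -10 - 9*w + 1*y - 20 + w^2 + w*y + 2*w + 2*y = w^2 + w*(y - 7) + 3*y - 30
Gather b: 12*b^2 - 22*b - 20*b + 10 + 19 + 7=12*b^2 - 42*b + 36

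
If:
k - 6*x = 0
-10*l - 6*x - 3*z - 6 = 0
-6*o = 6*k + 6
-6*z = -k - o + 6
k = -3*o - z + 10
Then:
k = -85/12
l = 11/24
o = 73/12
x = -85/72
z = -7/6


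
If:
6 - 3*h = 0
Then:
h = 2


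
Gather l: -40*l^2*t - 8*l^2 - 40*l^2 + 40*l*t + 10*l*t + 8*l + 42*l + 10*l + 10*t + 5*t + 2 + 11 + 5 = l^2*(-40*t - 48) + l*(50*t + 60) + 15*t + 18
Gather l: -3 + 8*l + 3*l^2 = 3*l^2 + 8*l - 3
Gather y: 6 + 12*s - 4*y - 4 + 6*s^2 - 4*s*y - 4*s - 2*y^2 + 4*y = 6*s^2 - 4*s*y + 8*s - 2*y^2 + 2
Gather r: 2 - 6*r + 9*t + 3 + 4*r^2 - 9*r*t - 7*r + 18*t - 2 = 4*r^2 + r*(-9*t - 13) + 27*t + 3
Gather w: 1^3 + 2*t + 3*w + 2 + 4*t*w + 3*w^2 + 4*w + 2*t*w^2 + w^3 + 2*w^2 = 2*t + w^3 + w^2*(2*t + 5) + w*(4*t + 7) + 3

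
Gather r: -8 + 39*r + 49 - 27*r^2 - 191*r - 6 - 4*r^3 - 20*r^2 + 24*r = -4*r^3 - 47*r^2 - 128*r + 35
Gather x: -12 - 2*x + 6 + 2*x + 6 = 0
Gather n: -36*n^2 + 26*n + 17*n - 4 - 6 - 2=-36*n^2 + 43*n - 12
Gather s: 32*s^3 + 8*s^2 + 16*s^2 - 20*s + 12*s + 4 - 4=32*s^3 + 24*s^2 - 8*s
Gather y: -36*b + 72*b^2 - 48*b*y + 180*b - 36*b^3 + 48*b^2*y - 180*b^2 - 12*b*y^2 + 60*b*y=-36*b^3 - 108*b^2 - 12*b*y^2 + 144*b + y*(48*b^2 + 12*b)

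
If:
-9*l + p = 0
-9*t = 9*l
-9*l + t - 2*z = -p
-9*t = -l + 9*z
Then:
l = 0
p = 0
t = 0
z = 0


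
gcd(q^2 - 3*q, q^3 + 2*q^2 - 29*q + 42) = q - 3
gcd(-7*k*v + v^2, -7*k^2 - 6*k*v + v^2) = -7*k + v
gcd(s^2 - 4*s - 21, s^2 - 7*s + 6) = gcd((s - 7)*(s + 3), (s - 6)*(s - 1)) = 1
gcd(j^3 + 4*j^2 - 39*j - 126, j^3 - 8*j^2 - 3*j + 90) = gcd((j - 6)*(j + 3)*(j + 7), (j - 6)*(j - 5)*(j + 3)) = j^2 - 3*j - 18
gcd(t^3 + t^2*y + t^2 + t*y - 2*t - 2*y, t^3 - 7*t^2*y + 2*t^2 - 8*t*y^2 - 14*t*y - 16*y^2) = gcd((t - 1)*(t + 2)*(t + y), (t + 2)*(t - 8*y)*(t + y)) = t^2 + t*y + 2*t + 2*y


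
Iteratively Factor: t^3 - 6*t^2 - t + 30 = (t - 5)*(t^2 - t - 6) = (t - 5)*(t + 2)*(t - 3)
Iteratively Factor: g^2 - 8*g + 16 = (g - 4)*(g - 4)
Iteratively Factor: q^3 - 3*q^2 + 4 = (q + 1)*(q^2 - 4*q + 4) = (q - 2)*(q + 1)*(q - 2)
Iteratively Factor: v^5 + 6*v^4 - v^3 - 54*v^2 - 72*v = (v + 4)*(v^4 + 2*v^3 - 9*v^2 - 18*v) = v*(v + 4)*(v^3 + 2*v^2 - 9*v - 18) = v*(v - 3)*(v + 4)*(v^2 + 5*v + 6) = v*(v - 3)*(v + 2)*(v + 4)*(v + 3)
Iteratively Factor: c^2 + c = (c + 1)*(c)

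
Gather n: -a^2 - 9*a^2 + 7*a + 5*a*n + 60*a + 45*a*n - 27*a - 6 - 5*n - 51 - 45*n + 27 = -10*a^2 + 40*a + n*(50*a - 50) - 30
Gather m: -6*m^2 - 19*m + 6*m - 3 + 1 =-6*m^2 - 13*m - 2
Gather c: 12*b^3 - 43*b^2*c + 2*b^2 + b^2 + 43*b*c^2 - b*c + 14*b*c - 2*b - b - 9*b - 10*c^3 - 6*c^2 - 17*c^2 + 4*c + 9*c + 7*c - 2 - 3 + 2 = 12*b^3 + 3*b^2 - 12*b - 10*c^3 + c^2*(43*b - 23) + c*(-43*b^2 + 13*b + 20) - 3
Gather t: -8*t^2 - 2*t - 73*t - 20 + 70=-8*t^2 - 75*t + 50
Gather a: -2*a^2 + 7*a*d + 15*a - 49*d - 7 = -2*a^2 + a*(7*d + 15) - 49*d - 7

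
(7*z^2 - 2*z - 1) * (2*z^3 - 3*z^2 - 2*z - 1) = 14*z^5 - 25*z^4 - 10*z^3 + 4*z + 1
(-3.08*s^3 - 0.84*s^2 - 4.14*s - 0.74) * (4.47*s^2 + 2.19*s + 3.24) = -13.7676*s^5 - 10.5*s^4 - 30.3246*s^3 - 15.096*s^2 - 15.0342*s - 2.3976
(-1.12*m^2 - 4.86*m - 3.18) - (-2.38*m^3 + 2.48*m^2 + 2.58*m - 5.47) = 2.38*m^3 - 3.6*m^2 - 7.44*m + 2.29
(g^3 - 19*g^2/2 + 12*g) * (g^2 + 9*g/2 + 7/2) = g^5 - 5*g^4 - 109*g^3/4 + 83*g^2/4 + 42*g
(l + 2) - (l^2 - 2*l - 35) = -l^2 + 3*l + 37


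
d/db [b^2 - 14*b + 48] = 2*b - 14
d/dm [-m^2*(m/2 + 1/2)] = m*(-3*m - 2)/2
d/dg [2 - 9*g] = -9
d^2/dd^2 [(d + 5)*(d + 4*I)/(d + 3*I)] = 2*(3 + 5*I)/(d^3 + 9*I*d^2 - 27*d - 27*I)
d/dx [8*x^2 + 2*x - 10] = 16*x + 2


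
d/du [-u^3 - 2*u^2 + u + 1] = -3*u^2 - 4*u + 1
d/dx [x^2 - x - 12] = 2*x - 1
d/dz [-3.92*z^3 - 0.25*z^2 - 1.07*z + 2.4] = -11.76*z^2 - 0.5*z - 1.07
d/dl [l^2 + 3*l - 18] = 2*l + 3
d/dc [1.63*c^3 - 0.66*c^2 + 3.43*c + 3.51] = 4.89*c^2 - 1.32*c + 3.43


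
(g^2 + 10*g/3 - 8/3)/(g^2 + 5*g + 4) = (g - 2/3)/(g + 1)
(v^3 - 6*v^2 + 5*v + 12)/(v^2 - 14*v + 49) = (v^3 - 6*v^2 + 5*v + 12)/(v^2 - 14*v + 49)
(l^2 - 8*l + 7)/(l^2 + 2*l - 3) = (l - 7)/(l + 3)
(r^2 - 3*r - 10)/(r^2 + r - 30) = (r + 2)/(r + 6)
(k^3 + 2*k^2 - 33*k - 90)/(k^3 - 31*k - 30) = (k + 3)/(k + 1)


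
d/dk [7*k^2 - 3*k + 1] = 14*k - 3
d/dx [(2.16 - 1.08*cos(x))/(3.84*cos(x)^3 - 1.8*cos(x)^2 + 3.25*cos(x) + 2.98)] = (-8.2944*cos(x)^3 + 26.8272*cos(x)^2 - 7.776*cos(x) + 10.2384)*sin(x)/(14.7456*cos(x)^6 - 13.824*cos(x)^5 + 28.2*cos(x)^4 + 11.1864*cos(x)^3 - 0.1655*cos(x)^2 + 19.37*cos(x) + 8.8804)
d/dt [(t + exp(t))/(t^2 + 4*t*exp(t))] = (t*(t + 4*exp(t))*(exp(t) + 1) - 2*(t + exp(t))*(2*t*exp(t) + t + 2*exp(t)))/(t^2*(t + 4*exp(t))^2)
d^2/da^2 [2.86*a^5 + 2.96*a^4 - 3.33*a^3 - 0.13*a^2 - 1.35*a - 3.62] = 57.2*a^3 + 35.52*a^2 - 19.98*a - 0.26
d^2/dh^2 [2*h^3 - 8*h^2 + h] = 12*h - 16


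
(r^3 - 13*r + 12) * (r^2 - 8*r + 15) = r^5 - 8*r^4 + 2*r^3 + 116*r^2 - 291*r + 180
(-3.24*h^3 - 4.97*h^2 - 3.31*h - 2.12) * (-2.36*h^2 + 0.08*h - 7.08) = 7.6464*h^5 + 11.47*h^4 + 30.3532*h^3 + 39.926*h^2 + 23.2652*h + 15.0096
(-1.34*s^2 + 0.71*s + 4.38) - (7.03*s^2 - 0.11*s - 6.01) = -8.37*s^2 + 0.82*s + 10.39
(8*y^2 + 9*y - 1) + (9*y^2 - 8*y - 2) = 17*y^2 + y - 3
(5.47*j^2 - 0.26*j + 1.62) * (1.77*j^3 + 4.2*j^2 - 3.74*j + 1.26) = 9.6819*j^5 + 22.5138*j^4 - 18.6824*j^3 + 14.6686*j^2 - 6.3864*j + 2.0412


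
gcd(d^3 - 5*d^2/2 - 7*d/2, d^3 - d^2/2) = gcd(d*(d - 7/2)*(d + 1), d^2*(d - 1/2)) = d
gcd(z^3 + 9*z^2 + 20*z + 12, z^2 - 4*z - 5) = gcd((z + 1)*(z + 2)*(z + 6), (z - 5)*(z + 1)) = z + 1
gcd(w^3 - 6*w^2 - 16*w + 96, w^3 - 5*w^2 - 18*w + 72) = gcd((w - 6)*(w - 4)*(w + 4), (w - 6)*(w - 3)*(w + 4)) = w^2 - 2*w - 24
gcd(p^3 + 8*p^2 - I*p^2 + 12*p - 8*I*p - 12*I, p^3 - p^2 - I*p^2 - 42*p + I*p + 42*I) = p^2 + p*(6 - I) - 6*I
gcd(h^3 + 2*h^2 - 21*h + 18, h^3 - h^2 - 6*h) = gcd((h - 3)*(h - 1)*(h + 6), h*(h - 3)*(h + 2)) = h - 3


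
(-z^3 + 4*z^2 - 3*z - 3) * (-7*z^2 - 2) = 7*z^5 - 28*z^4 + 23*z^3 + 13*z^2 + 6*z + 6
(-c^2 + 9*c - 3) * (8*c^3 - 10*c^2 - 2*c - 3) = -8*c^5 + 82*c^4 - 112*c^3 + 15*c^2 - 21*c + 9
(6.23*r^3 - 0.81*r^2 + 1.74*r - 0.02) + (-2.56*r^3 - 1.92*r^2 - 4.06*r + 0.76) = 3.67*r^3 - 2.73*r^2 - 2.32*r + 0.74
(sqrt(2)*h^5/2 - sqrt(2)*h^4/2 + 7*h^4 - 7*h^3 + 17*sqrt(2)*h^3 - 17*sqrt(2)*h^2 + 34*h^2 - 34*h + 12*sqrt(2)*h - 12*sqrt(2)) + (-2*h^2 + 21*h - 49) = sqrt(2)*h^5/2 - sqrt(2)*h^4/2 + 7*h^4 - 7*h^3 + 17*sqrt(2)*h^3 - 17*sqrt(2)*h^2 + 32*h^2 - 13*h + 12*sqrt(2)*h - 49 - 12*sqrt(2)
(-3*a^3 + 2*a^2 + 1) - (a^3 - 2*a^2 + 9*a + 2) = -4*a^3 + 4*a^2 - 9*a - 1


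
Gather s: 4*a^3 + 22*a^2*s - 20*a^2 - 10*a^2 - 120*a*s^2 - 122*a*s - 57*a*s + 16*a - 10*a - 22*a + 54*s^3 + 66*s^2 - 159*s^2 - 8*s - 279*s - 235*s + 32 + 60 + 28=4*a^3 - 30*a^2 - 16*a + 54*s^3 + s^2*(-120*a - 93) + s*(22*a^2 - 179*a - 522) + 120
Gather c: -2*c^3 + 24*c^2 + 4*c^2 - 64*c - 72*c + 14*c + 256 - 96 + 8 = -2*c^3 + 28*c^2 - 122*c + 168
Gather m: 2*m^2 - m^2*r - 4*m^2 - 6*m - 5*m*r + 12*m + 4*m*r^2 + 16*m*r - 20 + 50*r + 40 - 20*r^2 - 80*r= m^2*(-r - 2) + m*(4*r^2 + 11*r + 6) - 20*r^2 - 30*r + 20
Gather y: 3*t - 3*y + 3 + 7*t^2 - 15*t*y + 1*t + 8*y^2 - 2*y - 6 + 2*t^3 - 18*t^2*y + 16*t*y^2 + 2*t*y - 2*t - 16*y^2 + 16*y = 2*t^3 + 7*t^2 + 2*t + y^2*(16*t - 8) + y*(-18*t^2 - 13*t + 11) - 3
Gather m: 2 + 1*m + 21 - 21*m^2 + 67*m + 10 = -21*m^2 + 68*m + 33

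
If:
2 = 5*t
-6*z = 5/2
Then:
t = 2/5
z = -5/12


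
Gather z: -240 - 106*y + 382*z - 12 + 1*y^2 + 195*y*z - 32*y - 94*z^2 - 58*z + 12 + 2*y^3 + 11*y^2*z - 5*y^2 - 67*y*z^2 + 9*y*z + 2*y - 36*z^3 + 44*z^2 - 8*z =2*y^3 - 4*y^2 - 136*y - 36*z^3 + z^2*(-67*y - 50) + z*(11*y^2 + 204*y + 316) - 240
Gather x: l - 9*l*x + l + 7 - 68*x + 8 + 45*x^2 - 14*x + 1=2*l + 45*x^2 + x*(-9*l - 82) + 16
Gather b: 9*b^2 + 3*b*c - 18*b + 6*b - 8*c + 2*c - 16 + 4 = 9*b^2 + b*(3*c - 12) - 6*c - 12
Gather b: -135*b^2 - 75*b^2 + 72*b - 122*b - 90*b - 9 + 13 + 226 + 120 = -210*b^2 - 140*b + 350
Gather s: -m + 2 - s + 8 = -m - s + 10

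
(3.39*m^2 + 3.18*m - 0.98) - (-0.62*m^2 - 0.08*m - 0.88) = 4.01*m^2 + 3.26*m - 0.1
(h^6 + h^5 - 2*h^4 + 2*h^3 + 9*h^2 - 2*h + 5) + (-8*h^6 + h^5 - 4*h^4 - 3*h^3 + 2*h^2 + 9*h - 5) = -7*h^6 + 2*h^5 - 6*h^4 - h^3 + 11*h^2 + 7*h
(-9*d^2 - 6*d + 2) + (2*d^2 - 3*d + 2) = -7*d^2 - 9*d + 4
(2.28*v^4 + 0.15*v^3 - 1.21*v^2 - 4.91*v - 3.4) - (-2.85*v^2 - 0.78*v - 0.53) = 2.28*v^4 + 0.15*v^3 + 1.64*v^2 - 4.13*v - 2.87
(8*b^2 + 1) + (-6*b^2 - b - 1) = 2*b^2 - b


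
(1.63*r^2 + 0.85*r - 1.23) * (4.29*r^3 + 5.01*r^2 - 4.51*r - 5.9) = 6.9927*r^5 + 11.8128*r^4 - 8.3695*r^3 - 19.6128*r^2 + 0.532299999999999*r + 7.257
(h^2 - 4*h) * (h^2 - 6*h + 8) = h^4 - 10*h^3 + 32*h^2 - 32*h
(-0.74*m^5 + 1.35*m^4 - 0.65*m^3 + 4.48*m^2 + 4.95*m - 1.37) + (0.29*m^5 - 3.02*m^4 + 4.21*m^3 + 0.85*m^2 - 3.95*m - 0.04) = -0.45*m^5 - 1.67*m^4 + 3.56*m^3 + 5.33*m^2 + 1.0*m - 1.41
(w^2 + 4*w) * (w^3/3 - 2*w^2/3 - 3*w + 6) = w^5/3 + 2*w^4/3 - 17*w^3/3 - 6*w^2 + 24*w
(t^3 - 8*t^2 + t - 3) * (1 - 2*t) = -2*t^4 + 17*t^3 - 10*t^2 + 7*t - 3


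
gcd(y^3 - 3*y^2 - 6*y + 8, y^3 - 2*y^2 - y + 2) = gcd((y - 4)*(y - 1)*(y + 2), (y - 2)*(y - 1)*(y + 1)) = y - 1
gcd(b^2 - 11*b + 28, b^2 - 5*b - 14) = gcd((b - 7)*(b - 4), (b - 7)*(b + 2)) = b - 7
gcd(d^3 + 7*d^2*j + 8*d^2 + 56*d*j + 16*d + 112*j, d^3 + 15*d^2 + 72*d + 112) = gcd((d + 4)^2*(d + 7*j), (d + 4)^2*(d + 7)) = d^2 + 8*d + 16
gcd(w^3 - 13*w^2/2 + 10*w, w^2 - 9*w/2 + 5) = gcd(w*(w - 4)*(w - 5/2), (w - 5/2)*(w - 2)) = w - 5/2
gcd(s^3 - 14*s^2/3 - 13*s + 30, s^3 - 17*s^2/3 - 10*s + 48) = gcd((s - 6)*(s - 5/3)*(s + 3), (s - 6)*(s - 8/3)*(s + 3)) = s^2 - 3*s - 18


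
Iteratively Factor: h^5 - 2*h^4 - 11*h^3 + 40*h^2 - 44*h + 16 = (h + 4)*(h^4 - 6*h^3 + 13*h^2 - 12*h + 4) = (h - 1)*(h + 4)*(h^3 - 5*h^2 + 8*h - 4) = (h - 2)*(h - 1)*(h + 4)*(h^2 - 3*h + 2) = (h - 2)*(h - 1)^2*(h + 4)*(h - 2)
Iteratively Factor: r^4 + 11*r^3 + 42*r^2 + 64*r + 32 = (r + 4)*(r^3 + 7*r^2 + 14*r + 8) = (r + 2)*(r + 4)*(r^2 + 5*r + 4) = (r + 2)*(r + 4)^2*(r + 1)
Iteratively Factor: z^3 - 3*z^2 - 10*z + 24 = (z + 3)*(z^2 - 6*z + 8) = (z - 2)*(z + 3)*(z - 4)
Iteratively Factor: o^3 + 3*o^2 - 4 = (o + 2)*(o^2 + o - 2) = (o - 1)*(o + 2)*(o + 2)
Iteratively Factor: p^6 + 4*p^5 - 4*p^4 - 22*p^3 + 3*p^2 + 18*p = (p + 3)*(p^5 + p^4 - 7*p^3 - p^2 + 6*p) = (p + 1)*(p + 3)*(p^4 - 7*p^2 + 6*p) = (p + 1)*(p + 3)^2*(p^3 - 3*p^2 + 2*p) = (p - 2)*(p + 1)*(p + 3)^2*(p^2 - p) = p*(p - 2)*(p + 1)*(p + 3)^2*(p - 1)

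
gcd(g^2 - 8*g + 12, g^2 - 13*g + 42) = g - 6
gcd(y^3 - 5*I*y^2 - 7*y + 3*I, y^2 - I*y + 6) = y - 3*I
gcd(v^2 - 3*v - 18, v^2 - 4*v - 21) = v + 3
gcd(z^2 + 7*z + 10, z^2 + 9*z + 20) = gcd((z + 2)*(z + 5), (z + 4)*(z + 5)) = z + 5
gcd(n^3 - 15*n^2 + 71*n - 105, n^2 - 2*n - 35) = n - 7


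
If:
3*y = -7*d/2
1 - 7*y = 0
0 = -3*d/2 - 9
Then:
No Solution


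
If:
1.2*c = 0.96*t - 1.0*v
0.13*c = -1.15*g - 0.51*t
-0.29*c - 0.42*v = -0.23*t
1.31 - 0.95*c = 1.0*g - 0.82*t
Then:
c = -1.81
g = 1.20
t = -2.24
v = 0.03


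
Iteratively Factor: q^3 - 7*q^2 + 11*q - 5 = (q - 1)*(q^2 - 6*q + 5) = (q - 5)*(q - 1)*(q - 1)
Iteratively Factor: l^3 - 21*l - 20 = (l - 5)*(l^2 + 5*l + 4) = (l - 5)*(l + 4)*(l + 1)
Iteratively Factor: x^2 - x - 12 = (x - 4)*(x + 3)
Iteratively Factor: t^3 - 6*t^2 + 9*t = (t - 3)*(t^2 - 3*t) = (t - 3)^2*(t)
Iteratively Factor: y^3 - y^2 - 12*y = (y - 4)*(y^2 + 3*y) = (y - 4)*(y + 3)*(y)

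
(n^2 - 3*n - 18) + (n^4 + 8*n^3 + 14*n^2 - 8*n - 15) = n^4 + 8*n^3 + 15*n^2 - 11*n - 33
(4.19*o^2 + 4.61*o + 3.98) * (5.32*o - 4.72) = 22.2908*o^3 + 4.7484*o^2 - 0.585599999999999*o - 18.7856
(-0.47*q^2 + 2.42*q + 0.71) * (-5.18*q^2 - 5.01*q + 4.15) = 2.4346*q^4 - 10.1809*q^3 - 17.7525*q^2 + 6.4859*q + 2.9465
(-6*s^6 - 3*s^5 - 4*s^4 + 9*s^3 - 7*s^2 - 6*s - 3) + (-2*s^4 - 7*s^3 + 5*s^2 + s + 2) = -6*s^6 - 3*s^5 - 6*s^4 + 2*s^3 - 2*s^2 - 5*s - 1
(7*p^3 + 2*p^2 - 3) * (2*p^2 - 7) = 14*p^5 + 4*p^4 - 49*p^3 - 20*p^2 + 21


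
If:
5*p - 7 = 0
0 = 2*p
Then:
No Solution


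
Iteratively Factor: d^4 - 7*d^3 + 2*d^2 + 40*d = (d - 4)*(d^3 - 3*d^2 - 10*d) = (d - 5)*(d - 4)*(d^2 + 2*d) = d*(d - 5)*(d - 4)*(d + 2)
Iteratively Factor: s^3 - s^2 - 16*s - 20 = (s - 5)*(s^2 + 4*s + 4) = (s - 5)*(s + 2)*(s + 2)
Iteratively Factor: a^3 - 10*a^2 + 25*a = (a - 5)*(a^2 - 5*a) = a*(a - 5)*(a - 5)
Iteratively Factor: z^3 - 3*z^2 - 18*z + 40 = (z - 2)*(z^2 - z - 20) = (z - 5)*(z - 2)*(z + 4)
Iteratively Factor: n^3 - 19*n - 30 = (n - 5)*(n^2 + 5*n + 6) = (n - 5)*(n + 3)*(n + 2)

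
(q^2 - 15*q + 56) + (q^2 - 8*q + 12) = 2*q^2 - 23*q + 68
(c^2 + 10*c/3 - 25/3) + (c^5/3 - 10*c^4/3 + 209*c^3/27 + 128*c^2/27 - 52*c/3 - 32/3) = c^5/3 - 10*c^4/3 + 209*c^3/27 + 155*c^2/27 - 14*c - 19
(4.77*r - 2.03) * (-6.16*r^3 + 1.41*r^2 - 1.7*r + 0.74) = -29.3832*r^4 + 19.2305*r^3 - 10.9713*r^2 + 6.9808*r - 1.5022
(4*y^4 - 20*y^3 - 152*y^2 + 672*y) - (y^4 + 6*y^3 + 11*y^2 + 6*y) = 3*y^4 - 26*y^3 - 163*y^2 + 666*y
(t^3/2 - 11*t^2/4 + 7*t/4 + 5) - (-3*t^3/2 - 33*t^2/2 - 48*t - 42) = 2*t^3 + 55*t^2/4 + 199*t/4 + 47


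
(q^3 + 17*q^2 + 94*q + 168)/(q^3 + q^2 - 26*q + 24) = (q^2 + 11*q + 28)/(q^2 - 5*q + 4)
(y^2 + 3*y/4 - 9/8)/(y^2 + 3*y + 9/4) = (4*y - 3)/(2*(2*y + 3))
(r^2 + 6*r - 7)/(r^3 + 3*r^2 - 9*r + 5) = (r + 7)/(r^2 + 4*r - 5)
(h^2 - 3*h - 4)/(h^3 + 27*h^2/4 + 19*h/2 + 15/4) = 4*(h - 4)/(4*h^2 + 23*h + 15)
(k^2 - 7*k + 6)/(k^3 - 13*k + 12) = (k - 6)/(k^2 + k - 12)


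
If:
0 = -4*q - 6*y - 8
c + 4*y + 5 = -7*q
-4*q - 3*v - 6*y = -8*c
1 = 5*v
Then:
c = -37/40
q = 151/520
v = 1/5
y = -397/260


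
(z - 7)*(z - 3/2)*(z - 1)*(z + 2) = z^4 - 15*z^3/2 + 55*z/2 - 21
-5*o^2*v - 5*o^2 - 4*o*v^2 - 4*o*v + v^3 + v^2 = (-5*o + v)*(o + v)*(v + 1)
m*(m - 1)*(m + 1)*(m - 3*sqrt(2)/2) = m^4 - 3*sqrt(2)*m^3/2 - m^2 + 3*sqrt(2)*m/2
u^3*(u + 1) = u^4 + u^3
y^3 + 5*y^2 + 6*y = y*(y + 2)*(y + 3)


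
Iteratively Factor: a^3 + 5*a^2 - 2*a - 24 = (a + 3)*(a^2 + 2*a - 8) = (a + 3)*(a + 4)*(a - 2)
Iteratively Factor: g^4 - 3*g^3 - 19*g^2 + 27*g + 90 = (g - 5)*(g^3 + 2*g^2 - 9*g - 18) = (g - 5)*(g + 2)*(g^2 - 9) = (g - 5)*(g - 3)*(g + 2)*(g + 3)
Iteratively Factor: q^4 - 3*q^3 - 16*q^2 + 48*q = (q - 4)*(q^3 + q^2 - 12*q) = (q - 4)*(q + 4)*(q^2 - 3*q) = (q - 4)*(q - 3)*(q + 4)*(q)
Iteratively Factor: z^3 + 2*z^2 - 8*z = (z + 4)*(z^2 - 2*z) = (z - 2)*(z + 4)*(z)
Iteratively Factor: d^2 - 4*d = (d)*(d - 4)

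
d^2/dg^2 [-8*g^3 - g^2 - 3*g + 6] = -48*g - 2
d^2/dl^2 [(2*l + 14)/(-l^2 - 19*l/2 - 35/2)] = -32/(8*l^3 + 60*l^2 + 150*l + 125)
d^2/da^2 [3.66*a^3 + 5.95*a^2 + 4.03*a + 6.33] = 21.96*a + 11.9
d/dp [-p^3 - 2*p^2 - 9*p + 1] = -3*p^2 - 4*p - 9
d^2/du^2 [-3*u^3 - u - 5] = -18*u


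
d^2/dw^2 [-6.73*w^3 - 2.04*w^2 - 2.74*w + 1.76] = -40.38*w - 4.08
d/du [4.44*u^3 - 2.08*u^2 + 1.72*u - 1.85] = 13.32*u^2 - 4.16*u + 1.72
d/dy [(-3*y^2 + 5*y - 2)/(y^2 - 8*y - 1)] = (19*y^2 + 10*y - 21)/(y^4 - 16*y^3 + 62*y^2 + 16*y + 1)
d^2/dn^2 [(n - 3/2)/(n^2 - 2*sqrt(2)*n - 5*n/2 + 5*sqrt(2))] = 2*((2*n - 3)*(-4*n + 5 + 4*sqrt(2))^2 + 4*(-3*n + 2*sqrt(2) + 4)*(2*n^2 - 4*sqrt(2)*n - 5*n + 10*sqrt(2)))/(2*n^2 - 4*sqrt(2)*n - 5*n + 10*sqrt(2))^3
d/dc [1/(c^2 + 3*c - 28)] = (-2*c - 3)/(c^2 + 3*c - 28)^2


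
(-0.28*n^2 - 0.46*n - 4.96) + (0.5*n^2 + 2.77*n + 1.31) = 0.22*n^2 + 2.31*n - 3.65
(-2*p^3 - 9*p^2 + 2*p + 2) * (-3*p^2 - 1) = 6*p^5 + 27*p^4 - 4*p^3 + 3*p^2 - 2*p - 2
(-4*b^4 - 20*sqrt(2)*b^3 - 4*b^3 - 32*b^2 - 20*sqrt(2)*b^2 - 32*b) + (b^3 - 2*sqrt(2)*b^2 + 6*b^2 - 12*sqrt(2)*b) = -4*b^4 - 20*sqrt(2)*b^3 - 3*b^3 - 22*sqrt(2)*b^2 - 26*b^2 - 32*b - 12*sqrt(2)*b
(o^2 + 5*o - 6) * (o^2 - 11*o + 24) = o^4 - 6*o^3 - 37*o^2 + 186*o - 144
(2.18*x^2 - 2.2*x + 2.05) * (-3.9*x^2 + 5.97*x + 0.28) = -8.502*x^4 + 21.5946*x^3 - 20.5186*x^2 + 11.6225*x + 0.574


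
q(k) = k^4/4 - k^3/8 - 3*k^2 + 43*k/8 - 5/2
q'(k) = k^3 - 3*k^2/8 - 6*k + 43/8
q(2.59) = 0.37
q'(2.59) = 4.69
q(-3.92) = -3.11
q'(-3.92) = -37.10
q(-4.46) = 23.86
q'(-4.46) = -64.04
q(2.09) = -0.74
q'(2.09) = 0.33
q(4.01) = 27.40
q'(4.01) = 39.77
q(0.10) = -1.99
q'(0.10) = 4.77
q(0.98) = -0.00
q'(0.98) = 0.08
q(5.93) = 206.96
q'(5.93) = 165.14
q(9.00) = 1352.00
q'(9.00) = 650.00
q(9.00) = 1352.00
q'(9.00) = 650.00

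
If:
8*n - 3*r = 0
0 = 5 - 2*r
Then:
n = 15/16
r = 5/2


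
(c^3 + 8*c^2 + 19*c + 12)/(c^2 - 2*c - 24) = (c^2 + 4*c + 3)/(c - 6)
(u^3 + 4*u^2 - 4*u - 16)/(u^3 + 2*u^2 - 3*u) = (u^3 + 4*u^2 - 4*u - 16)/(u*(u^2 + 2*u - 3))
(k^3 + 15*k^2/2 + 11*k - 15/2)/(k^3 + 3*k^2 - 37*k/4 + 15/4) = 2*(k + 3)/(2*k - 3)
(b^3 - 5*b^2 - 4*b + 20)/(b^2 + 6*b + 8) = (b^2 - 7*b + 10)/(b + 4)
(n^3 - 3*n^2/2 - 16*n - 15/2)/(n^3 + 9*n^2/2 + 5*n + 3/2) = (n - 5)/(n + 1)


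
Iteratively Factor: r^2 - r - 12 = (r - 4)*(r + 3)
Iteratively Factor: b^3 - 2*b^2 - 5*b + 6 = (b + 2)*(b^2 - 4*b + 3) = (b - 3)*(b + 2)*(b - 1)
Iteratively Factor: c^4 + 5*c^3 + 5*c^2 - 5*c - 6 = (c + 2)*(c^3 + 3*c^2 - c - 3) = (c + 1)*(c + 2)*(c^2 + 2*c - 3) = (c + 1)*(c + 2)*(c + 3)*(c - 1)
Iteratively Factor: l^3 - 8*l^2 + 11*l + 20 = (l - 4)*(l^2 - 4*l - 5) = (l - 5)*(l - 4)*(l + 1)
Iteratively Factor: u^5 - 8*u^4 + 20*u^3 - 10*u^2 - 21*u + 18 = (u - 2)*(u^4 - 6*u^3 + 8*u^2 + 6*u - 9) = (u - 3)*(u - 2)*(u^3 - 3*u^2 - u + 3) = (u - 3)*(u - 2)*(u + 1)*(u^2 - 4*u + 3) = (u - 3)^2*(u - 2)*(u + 1)*(u - 1)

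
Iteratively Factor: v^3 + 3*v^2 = (v + 3)*(v^2) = v*(v + 3)*(v)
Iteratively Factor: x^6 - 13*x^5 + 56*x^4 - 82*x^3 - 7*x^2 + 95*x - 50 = (x + 1)*(x^5 - 14*x^4 + 70*x^3 - 152*x^2 + 145*x - 50) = (x - 2)*(x + 1)*(x^4 - 12*x^3 + 46*x^2 - 60*x + 25) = (x - 5)*(x - 2)*(x + 1)*(x^3 - 7*x^2 + 11*x - 5) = (x - 5)*(x - 2)*(x - 1)*(x + 1)*(x^2 - 6*x + 5) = (x - 5)*(x - 2)*(x - 1)^2*(x + 1)*(x - 5)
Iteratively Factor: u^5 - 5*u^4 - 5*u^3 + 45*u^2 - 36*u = (u + 3)*(u^4 - 8*u^3 + 19*u^2 - 12*u) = u*(u + 3)*(u^3 - 8*u^2 + 19*u - 12) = u*(u - 1)*(u + 3)*(u^2 - 7*u + 12) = u*(u - 3)*(u - 1)*(u + 3)*(u - 4)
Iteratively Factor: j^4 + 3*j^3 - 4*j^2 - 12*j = (j - 2)*(j^3 + 5*j^2 + 6*j) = (j - 2)*(j + 2)*(j^2 + 3*j) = j*(j - 2)*(j + 2)*(j + 3)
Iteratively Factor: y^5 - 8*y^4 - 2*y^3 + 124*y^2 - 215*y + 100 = (y - 1)*(y^4 - 7*y^3 - 9*y^2 + 115*y - 100) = (y - 5)*(y - 1)*(y^3 - 2*y^2 - 19*y + 20) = (y - 5)^2*(y - 1)*(y^2 + 3*y - 4) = (y - 5)^2*(y - 1)*(y + 4)*(y - 1)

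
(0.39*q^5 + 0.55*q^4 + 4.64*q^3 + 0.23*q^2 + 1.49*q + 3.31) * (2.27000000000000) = 0.8853*q^5 + 1.2485*q^4 + 10.5328*q^3 + 0.5221*q^2 + 3.3823*q + 7.5137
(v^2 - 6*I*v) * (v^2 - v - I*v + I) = v^4 - v^3 - 7*I*v^3 - 6*v^2 + 7*I*v^2 + 6*v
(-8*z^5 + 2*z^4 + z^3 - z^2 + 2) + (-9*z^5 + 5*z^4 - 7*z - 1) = -17*z^5 + 7*z^4 + z^3 - z^2 - 7*z + 1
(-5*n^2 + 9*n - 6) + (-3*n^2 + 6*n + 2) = -8*n^2 + 15*n - 4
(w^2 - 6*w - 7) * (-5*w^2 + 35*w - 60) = -5*w^4 + 65*w^3 - 235*w^2 + 115*w + 420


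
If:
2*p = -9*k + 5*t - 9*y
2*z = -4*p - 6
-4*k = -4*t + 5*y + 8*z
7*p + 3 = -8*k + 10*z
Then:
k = 27*z/16 + 15/16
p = -z/2 - 3/2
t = 989*z/176 + 105/176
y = 17*z/11 - 3/11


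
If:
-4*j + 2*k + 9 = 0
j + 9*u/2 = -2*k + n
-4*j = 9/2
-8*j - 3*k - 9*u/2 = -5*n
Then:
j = -9/8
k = -27/4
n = -117/32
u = 39/16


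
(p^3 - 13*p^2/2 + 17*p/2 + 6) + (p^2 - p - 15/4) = p^3 - 11*p^2/2 + 15*p/2 + 9/4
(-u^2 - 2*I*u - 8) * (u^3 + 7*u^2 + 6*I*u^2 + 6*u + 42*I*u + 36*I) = -u^5 - 7*u^4 - 8*I*u^4 - 2*u^3 - 56*I*u^3 + 28*u^2 - 96*I*u^2 + 24*u - 336*I*u - 288*I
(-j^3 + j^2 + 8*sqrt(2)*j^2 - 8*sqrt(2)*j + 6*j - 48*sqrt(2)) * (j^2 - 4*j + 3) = -j^5 + 5*j^4 + 8*sqrt(2)*j^4 - 40*sqrt(2)*j^3 - j^3 - 21*j^2 + 8*sqrt(2)*j^2 + 18*j + 168*sqrt(2)*j - 144*sqrt(2)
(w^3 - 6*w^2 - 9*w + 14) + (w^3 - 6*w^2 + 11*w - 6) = 2*w^3 - 12*w^2 + 2*w + 8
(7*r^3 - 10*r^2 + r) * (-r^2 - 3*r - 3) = -7*r^5 - 11*r^4 + 8*r^3 + 27*r^2 - 3*r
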